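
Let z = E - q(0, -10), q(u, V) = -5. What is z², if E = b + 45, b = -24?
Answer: 676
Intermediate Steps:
E = 21 (E = -24 + 45 = 21)
z = 26 (z = 21 - 1*(-5) = 21 + 5 = 26)
z² = 26² = 676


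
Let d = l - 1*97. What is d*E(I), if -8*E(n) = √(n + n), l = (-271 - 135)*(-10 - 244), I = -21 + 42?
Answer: -103027*√42/8 ≈ -83461.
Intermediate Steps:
I = 21
l = 103124 (l = -406*(-254) = 103124)
E(n) = -√2*√n/8 (E(n) = -√(n + n)/8 = -√2*√n/8)
d = 103027 (d = 103124 - 1*97 = 103124 - 97 = 103027)
d*E(I) = 103027*(-√2*√21/8) = 103027*(-√42/8) = -103027*√42/8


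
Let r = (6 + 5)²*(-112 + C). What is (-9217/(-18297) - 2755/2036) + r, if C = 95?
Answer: -76660429867/37252692 ≈ -2057.8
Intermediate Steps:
r = -2057 (r = (6 + 5)²*(-112 + 95) = 11²*(-17) = 121*(-17) = -2057)
(-9217/(-18297) - 2755/2036) + r = (-9217/(-18297) - 2755/2036) - 2057 = (-9217*(-1/18297) - 2755*1/2036) - 2057 = (9217/18297 - 2755/2036) - 2057 = -31642423/37252692 - 2057 = -76660429867/37252692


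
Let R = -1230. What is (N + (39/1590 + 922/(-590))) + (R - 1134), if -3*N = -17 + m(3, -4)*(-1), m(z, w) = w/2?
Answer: -73814029/31270 ≈ -2360.5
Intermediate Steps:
m(z, w) = w/2 (m(z, w) = w*(1/2) = w/2)
N = 5 (N = -(-17 + ((1/2)*(-4))*(-1))/3 = -(-17 - 2*(-1))/3 = -(-17 + 2)/3 = -1/3*(-15) = 5)
(N + (39/1590 + 922/(-590))) + (R - 1134) = (5 + (39/1590 + 922/(-590))) + (-1230 - 1134) = (5 + (39*(1/1590) + 922*(-1/590))) - 2364 = (5 + (13/530 - 461/295)) - 2364 = (5 - 48099/31270) - 2364 = 108251/31270 - 2364 = -73814029/31270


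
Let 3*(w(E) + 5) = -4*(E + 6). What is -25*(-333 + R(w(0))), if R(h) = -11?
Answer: 8600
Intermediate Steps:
w(E) = -13 - 4*E/3 (w(E) = -5 + (-4*(E + 6))/3 = -5 + (-4*(6 + E))/3 = -5 + (-24 - 4*E)/3 = -5 + (-8 - 4*E/3) = -13 - 4*E/3)
-25*(-333 + R(w(0))) = -25*(-333 - 11) = -25*(-344) = 8600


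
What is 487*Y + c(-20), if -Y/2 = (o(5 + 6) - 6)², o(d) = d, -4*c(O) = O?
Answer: -24345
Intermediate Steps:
c(O) = -O/4
Y = -50 (Y = -2*((5 + 6) - 6)² = -2*(11 - 6)² = -2*5² = -2*25 = -50)
487*Y + c(-20) = 487*(-50) - ¼*(-20) = -24350 + 5 = -24345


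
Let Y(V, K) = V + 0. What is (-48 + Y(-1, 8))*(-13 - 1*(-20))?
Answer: -343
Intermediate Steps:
Y(V, K) = V
(-48 + Y(-1, 8))*(-13 - 1*(-20)) = (-48 - 1)*(-13 - 1*(-20)) = -49*(-13 + 20) = -49*7 = -343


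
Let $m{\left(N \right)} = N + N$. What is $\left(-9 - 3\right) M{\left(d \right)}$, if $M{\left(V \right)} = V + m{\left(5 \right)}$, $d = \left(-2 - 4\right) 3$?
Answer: $96$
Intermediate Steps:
$m{\left(N \right)} = 2 N$
$d = -18$ ($d = \left(-6\right) 3 = -18$)
$M{\left(V \right)} = 10 + V$ ($M{\left(V \right)} = V + 2 \cdot 5 = V + 10 = 10 + V$)
$\left(-9 - 3\right) M{\left(d \right)} = \left(-9 - 3\right) \left(10 - 18\right) = \left(-12\right) \left(-8\right) = 96$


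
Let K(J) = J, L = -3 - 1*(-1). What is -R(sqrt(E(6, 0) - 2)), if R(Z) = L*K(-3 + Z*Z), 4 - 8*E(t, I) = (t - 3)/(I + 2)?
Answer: -75/8 ≈ -9.3750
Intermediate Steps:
L = -2 (L = -3 + 1 = -2)
E(t, I) = 1/2 - (-3 + t)/(8*(2 + I)) (E(t, I) = 1/2 - (t - 3)/(8*(I + 2)) = 1/2 - (-3 + t)/(8*(2 + I)))
R(Z) = 6 - 2*Z**2 (R(Z) = -2*(-3 + Z*Z) = -2*(-3 + Z**2) = 6 - 2*Z**2)
-R(sqrt(E(6, 0) - 2)) = -(6 - (-4 + (11 - 1*6 + 4*0)/(4*(2 + 0)))) = -(6 - 2*(sqrt((1/8)*(11 - 6 + 0)/2 - 2))**2) = -(6 - 2*(sqrt((1/8)*(1/2)*5 - 2))**2) = -(6 - 2*(sqrt(5/16 - 2))**2) = -(6 - 2*(sqrt(-27/16))**2) = -(6 - 2*(3*I*sqrt(3)/4)**2) = -(6 - 2*(-27/16)) = -(6 + 27/8) = -1*75/8 = -75/8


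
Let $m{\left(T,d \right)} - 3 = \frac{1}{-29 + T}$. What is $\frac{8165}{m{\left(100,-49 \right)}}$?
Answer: $\frac{579715}{214} \approx 2708.9$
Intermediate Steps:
$m{\left(T,d \right)} = 3 + \frac{1}{-29 + T}$
$\frac{8165}{m{\left(100,-49 \right)}} = \frac{8165}{\frac{1}{-29 + 100} \left(-86 + 3 \cdot 100\right)} = \frac{8165}{\frac{1}{71} \left(-86 + 300\right)} = \frac{8165}{\frac{1}{71} \cdot 214} = \frac{8165}{\frac{214}{71}} = 8165 \cdot \frac{71}{214} = \frac{579715}{214}$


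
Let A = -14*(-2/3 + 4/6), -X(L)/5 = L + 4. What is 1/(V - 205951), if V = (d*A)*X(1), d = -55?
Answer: -1/205951 ≈ -4.8555e-6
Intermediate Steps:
X(L) = -20 - 5*L (X(L) = -5*(L + 4) = -5*(4 + L) = -20 - 5*L)
A = 0 (A = -14*(-2*⅓ + 4*(⅙)) = -14*(-⅔ + ⅔) = -14*0 = 0)
V = 0 (V = (-55*0)*(-20 - 5*1) = 0*(-20 - 5) = 0*(-25) = 0)
1/(V - 205951) = 1/(0 - 205951) = 1/(-205951) = -1/205951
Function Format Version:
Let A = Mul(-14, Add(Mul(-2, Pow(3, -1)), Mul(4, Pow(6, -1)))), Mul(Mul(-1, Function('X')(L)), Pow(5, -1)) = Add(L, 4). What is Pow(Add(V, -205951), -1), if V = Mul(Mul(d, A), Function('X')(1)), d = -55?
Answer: Rational(-1, 205951) ≈ -4.8555e-6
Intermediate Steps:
Function('X')(L) = Add(-20, Mul(-5, L)) (Function('X')(L) = Mul(-5, Add(L, 4)) = Mul(-5, Add(4, L)) = Add(-20, Mul(-5, L)))
A = 0 (A = Mul(-14, Add(Mul(-2, Rational(1, 3)), Mul(4, Rational(1, 6)))) = Mul(-14, Add(Rational(-2, 3), Rational(2, 3))) = Mul(-14, 0) = 0)
V = 0 (V = Mul(Mul(-55, 0), Add(-20, Mul(-5, 1))) = Mul(0, Add(-20, -5)) = Mul(0, -25) = 0)
Pow(Add(V, -205951), -1) = Pow(Add(0, -205951), -1) = Pow(-205951, -1) = Rational(-1, 205951)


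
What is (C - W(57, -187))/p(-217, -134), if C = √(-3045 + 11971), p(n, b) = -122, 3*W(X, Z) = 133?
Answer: 133/366 - √8926/122 ≈ -0.41102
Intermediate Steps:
W(X, Z) = 133/3 (W(X, Z) = (⅓)*133 = 133/3)
C = √8926 ≈ 94.478
(C - W(57, -187))/p(-217, -134) = (√8926 - 1*133/3)/(-122) = (√8926 - 133/3)*(-1/122) = (-133/3 + √8926)*(-1/122) = 133/366 - √8926/122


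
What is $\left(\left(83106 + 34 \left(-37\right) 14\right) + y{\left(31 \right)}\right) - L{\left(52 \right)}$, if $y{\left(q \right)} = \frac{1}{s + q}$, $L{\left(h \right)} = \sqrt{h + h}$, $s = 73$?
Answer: $\frac{6811377}{104} - 2 \sqrt{26} \approx 65484.0$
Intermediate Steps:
$L{\left(h \right)} = \sqrt{2} \sqrt{h}$ ($L{\left(h \right)} = \sqrt{2 h} = \sqrt{2} \sqrt{h}$)
$y{\left(q \right)} = \frac{1}{73 + q}$
$\left(\left(83106 + 34 \left(-37\right) 14\right) + y{\left(31 \right)}\right) - L{\left(52 \right)} = \left(\left(83106 + 34 \left(-37\right) 14\right) + \frac{1}{73 + 31}\right) - \sqrt{2} \sqrt{52} = \left(\left(83106 - 17612\right) + \frac{1}{104}\right) - \sqrt{2} \cdot 2 \sqrt{13} = \left(\left(83106 - 17612\right) + \frac{1}{104}\right) - 2 \sqrt{26} = \left(65494 + \frac{1}{104}\right) - 2 \sqrt{26} = \frac{6811377}{104} - 2 \sqrt{26}$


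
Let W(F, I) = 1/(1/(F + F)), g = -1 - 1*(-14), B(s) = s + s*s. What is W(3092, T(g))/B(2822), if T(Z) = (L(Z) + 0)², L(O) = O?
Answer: 3092/3983253 ≈ 0.00077625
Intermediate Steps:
B(s) = s + s²
g = 13 (g = -1 + 14 = 13)
T(Z) = Z² (T(Z) = (Z + 0)² = Z²)
W(F, I) = 2*F (W(F, I) = 1/(1/(2*F)) = 2*F)
W(3092, T(g))/B(2822) = (2*3092)/((2822*(1 + 2822))) = 6184/((2822*2823)) = 6184/7966506 = 6184*(1/7966506) = 3092/3983253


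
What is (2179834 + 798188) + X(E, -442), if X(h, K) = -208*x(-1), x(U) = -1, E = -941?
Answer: 2978230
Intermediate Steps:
X(h, K) = 208 (X(h, K) = -208*(-1) = 208)
(2179834 + 798188) + X(E, -442) = (2179834 + 798188) + 208 = 2978022 + 208 = 2978230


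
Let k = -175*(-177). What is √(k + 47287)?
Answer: √78262 ≈ 279.75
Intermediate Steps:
k = 30975
√(k + 47287) = √(30975 + 47287) = √78262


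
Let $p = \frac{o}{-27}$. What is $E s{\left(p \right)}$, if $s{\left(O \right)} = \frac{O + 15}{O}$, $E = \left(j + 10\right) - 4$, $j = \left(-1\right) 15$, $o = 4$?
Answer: $\frac{3609}{4} \approx 902.25$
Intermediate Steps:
$j = -15$
$E = -9$ ($E = \left(-15 + 10\right) - 4 = -5 - 4 = -9$)
$p = - \frac{4}{27}$ ($p = \frac{4}{-27} = 4 \left(- \frac{1}{27}\right) = - \frac{4}{27} \approx -0.14815$)
$s{\left(O \right)} = \frac{15 + O}{O}$
$E s{\left(p \right)} = - 9 \frac{15 - \frac{4}{27}}{- \frac{4}{27}} = - 9 \left(\left(- \frac{27}{4}\right) \frac{401}{27}\right) = \left(-9\right) \left(- \frac{401}{4}\right) = \frac{3609}{4}$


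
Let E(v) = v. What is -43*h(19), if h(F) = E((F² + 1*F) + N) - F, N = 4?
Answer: -15695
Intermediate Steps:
h(F) = 4 + F² (h(F) = ((F² + 1*F) + 4) - F = ((F² + F) + 4) - F = ((F + F²) + 4) - F = (4 + F + F²) - F = 4 + F²)
-43*h(19) = -43*(4 + 19²) = -43*(4 + 361) = -43*365 = -15695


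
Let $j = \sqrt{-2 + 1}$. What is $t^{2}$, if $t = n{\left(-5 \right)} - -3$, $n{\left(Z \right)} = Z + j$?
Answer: $\left(-2 + i\right)^{2} \approx 3.0 - 4.0 i$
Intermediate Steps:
$j = i$ ($j = \sqrt{-1} = i \approx 1.0 i$)
$n{\left(Z \right)} = i + Z$ ($n{\left(Z \right)} = Z + i = i + Z$)
$t = -2 + i$ ($t = \left(i - 5\right) - -3 = \left(-5 + i\right) + 3 = -2 + i \approx -2.0 + 1.0 i$)
$t^{2} = \left(-2 + i\right)^{2}$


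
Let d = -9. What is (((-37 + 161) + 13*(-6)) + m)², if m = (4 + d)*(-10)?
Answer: 9216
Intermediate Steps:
m = 50 (m = (4 - 9)*(-10) = -5*(-10) = 50)
(((-37 + 161) + 13*(-6)) + m)² = (((-37 + 161) + 13*(-6)) + 50)² = ((124 - 78) + 50)² = (46 + 50)² = 96² = 9216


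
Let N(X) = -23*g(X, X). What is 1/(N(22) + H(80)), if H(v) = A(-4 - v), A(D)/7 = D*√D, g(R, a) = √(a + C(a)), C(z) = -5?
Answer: -1/(23*√17 + 1176*I*√21) ≈ -3.2643e-6 + 0.0001855*I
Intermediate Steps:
g(R, a) = √(-5 + a) (g(R, a) = √(a - 5) = √(-5 + a))
A(D) = 7*D^(3/2) (A(D) = 7*(D*√D) = 7*D^(3/2))
H(v) = 7*(-4 - v)^(3/2)
N(X) = -23*√(-5 + X)
1/(N(22) + H(80)) = 1/(-23*√(-5 + 22) + 7*(-4 - 1*80)^(3/2)) = 1/(-23*√17 + 7*(-4 - 80)^(3/2)) = 1/(-23*√17 + 7*(-84)^(3/2)) = 1/(-23*√17 + 7*(-168*I*√21)) = 1/(-23*√17 - 1176*I*√21)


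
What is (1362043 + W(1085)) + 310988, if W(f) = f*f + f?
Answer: 2851341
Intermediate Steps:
W(f) = f + f² (W(f) = f² + f = f + f²)
(1362043 + W(1085)) + 310988 = (1362043 + 1085*(1 + 1085)) + 310988 = (1362043 + 1085*1086) + 310988 = (1362043 + 1178310) + 310988 = 2540353 + 310988 = 2851341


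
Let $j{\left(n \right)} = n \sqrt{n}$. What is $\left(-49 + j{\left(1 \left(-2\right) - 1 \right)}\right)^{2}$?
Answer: $2374 + 294 i \sqrt{3} \approx 2374.0 + 509.22 i$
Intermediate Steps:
$j{\left(n \right)} = n^{\frac{3}{2}}$
$\left(-49 + j{\left(1 \left(-2\right) - 1 \right)}\right)^{2} = \left(-49 + \left(1 \left(-2\right) - 1\right)^{\frac{3}{2}}\right)^{2} = \left(-49 + \left(-2 - 1\right)^{\frac{3}{2}}\right)^{2} = \left(-49 + \left(-3\right)^{\frac{3}{2}}\right)^{2} = \left(-49 - 3 i \sqrt{3}\right)^{2}$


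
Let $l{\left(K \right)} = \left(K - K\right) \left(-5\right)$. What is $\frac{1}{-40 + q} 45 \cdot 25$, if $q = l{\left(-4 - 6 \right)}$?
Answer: $- \frac{225}{8} \approx -28.125$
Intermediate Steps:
$l{\left(K \right)} = 0$ ($l{\left(K \right)} = 0 \left(-5\right) = 0$)
$q = 0$
$\frac{1}{-40 + q} 45 \cdot 25 = \frac{1}{-40 + 0} \cdot 45 \cdot 25 = \frac{1}{-40} \cdot 45 \cdot 25 = \left(- \frac{1}{40}\right) 45 \cdot 25 = \left(- \frac{9}{8}\right) 25 = - \frac{225}{8}$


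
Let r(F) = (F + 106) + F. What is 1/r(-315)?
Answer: -1/524 ≈ -0.0019084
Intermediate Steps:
r(F) = 106 + 2*F (r(F) = (106 + F) + F = 106 + 2*F)
1/r(-315) = 1/(106 + 2*(-315)) = 1/(106 - 630) = 1/(-524) = -1/524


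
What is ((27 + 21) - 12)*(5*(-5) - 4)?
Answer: -1044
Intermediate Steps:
((27 + 21) - 12)*(5*(-5) - 4) = (48 - 12)*(-25 - 4) = 36*(-29) = -1044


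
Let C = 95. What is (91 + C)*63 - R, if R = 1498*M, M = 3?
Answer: 7224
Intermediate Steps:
R = 4494 (R = 1498*3 = 4494)
(91 + C)*63 - R = (91 + 95)*63 - 1*4494 = 186*63 - 4494 = 11718 - 4494 = 7224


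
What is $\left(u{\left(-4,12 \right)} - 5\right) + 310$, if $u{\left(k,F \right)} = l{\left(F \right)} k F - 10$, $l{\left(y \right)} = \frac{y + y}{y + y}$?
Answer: $247$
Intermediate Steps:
$l{\left(y \right)} = 1$ ($l{\left(y \right)} = \frac{2 y}{2 y} = 2 y \frac{1}{2 y} = 1$)
$u{\left(k,F \right)} = -10 + F k$ ($u{\left(k,F \right)} = 1 k F - 10 = k F - 10 = F k - 10 = -10 + F k$)
$\left(u{\left(-4,12 \right)} - 5\right) + 310 = \left(\left(-10 + 12 \left(-4\right)\right) - 5\right) + 310 = \left(\left(-10 - 48\right) - 5\right) + 310 = \left(-58 - 5\right) + 310 = -63 + 310 = 247$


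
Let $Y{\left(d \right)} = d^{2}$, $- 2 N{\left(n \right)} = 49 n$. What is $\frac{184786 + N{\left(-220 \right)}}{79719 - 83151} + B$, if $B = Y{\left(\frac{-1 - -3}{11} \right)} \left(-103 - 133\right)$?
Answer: $- \frac{99436}{1573} \approx -63.214$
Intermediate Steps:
$N{\left(n \right)} = - \frac{49 n}{2}$
$B = - \frac{944}{121}$ ($B = \left(\frac{-1 - -3}{11}\right)^{2} \left(-103 - 133\right) = \left(\left(-1 + 3\right) \frac{1}{11}\right)^{2} \left(-236\right) = \left(2 \cdot \frac{1}{11}\right)^{2} \left(-236\right) = \left(\frac{2}{11}\right)^{2} \left(-236\right) = \frac{4}{121} \left(-236\right) = - \frac{944}{121} \approx -7.8017$)
$\frac{184786 + N{\left(-220 \right)}}{79719 - 83151} + B = \frac{184786 - -5390}{79719 - 83151} - \frac{944}{121} = \frac{184786 + 5390}{-3432} - \frac{944}{121} = 190176 \left(- \frac{1}{3432}\right) - \frac{944}{121} = - \frac{7924}{143} - \frac{944}{121} = - \frac{99436}{1573}$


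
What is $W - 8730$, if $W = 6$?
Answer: $-8724$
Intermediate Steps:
$W - 8730 = 6 - 8730 = -8724$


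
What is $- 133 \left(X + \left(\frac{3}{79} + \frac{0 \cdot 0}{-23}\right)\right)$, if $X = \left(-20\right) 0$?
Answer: $- \frac{399}{79} \approx -5.0506$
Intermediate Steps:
$X = 0$
$- 133 \left(X + \left(\frac{3}{79} + \frac{0 \cdot 0}{-23}\right)\right) = - 133 \left(0 + \left(\frac{3}{79} + \frac{0 \cdot 0}{-23}\right)\right) = - 133 \left(0 + \left(3 \cdot \frac{1}{79} + 0 \left(- \frac{1}{23}\right)\right)\right) = - 133 \left(0 + \left(\frac{3}{79} + 0\right)\right) = - 133 \left(0 + \frac{3}{79}\right) = \left(-133\right) \frac{3}{79} = - \frac{399}{79}$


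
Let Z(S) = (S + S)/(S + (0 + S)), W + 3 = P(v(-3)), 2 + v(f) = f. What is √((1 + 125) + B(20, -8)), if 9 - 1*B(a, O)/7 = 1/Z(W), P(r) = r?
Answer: √182 ≈ 13.491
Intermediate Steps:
v(f) = -2 + f
W = -8 (W = -3 + (-2 - 3) = -3 - 5 = -8)
Z(S) = 1 (Z(S) = (2*S)/(S + S) = (2*S)/((2*S)) = (2*S)*(1/(2*S)) = 1)
B(a, O) = 56 (B(a, O) = 63 - 7/1 = 63 - 7*1 = 63 - 7 = 56)
√((1 + 125) + B(20, -8)) = √((1 + 125) + 56) = √(126 + 56) = √182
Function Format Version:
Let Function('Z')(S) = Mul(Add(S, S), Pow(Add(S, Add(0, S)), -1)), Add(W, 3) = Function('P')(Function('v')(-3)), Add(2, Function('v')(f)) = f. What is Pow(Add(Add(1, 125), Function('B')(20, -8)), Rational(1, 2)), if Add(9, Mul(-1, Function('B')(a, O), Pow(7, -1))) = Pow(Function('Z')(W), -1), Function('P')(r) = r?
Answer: Pow(182, Rational(1, 2)) ≈ 13.491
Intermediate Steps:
Function('v')(f) = Add(-2, f)
W = -8 (W = Add(-3, Add(-2, -3)) = Add(-3, -5) = -8)
Function('Z')(S) = 1 (Function('Z')(S) = Mul(Mul(2, S), Pow(Add(S, S), -1)) = Mul(Mul(2, S), Pow(Mul(2, S), -1)) = Mul(Mul(2, S), Mul(Rational(1, 2), Pow(S, -1))) = 1)
Function('B')(a, O) = 56 (Function('B')(a, O) = Add(63, Mul(-7, Pow(1, -1))) = Add(63, Mul(-7, 1)) = Add(63, -7) = 56)
Pow(Add(Add(1, 125), Function('B')(20, -8)), Rational(1, 2)) = Pow(Add(Add(1, 125), 56), Rational(1, 2)) = Pow(Add(126, 56), Rational(1, 2)) = Pow(182, Rational(1, 2))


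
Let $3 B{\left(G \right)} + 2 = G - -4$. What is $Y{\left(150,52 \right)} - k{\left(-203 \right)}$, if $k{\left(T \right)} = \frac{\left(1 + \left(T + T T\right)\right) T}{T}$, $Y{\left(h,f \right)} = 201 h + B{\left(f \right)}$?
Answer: $-10839$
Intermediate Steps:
$B{\left(G \right)} = \frac{2}{3} + \frac{G}{3}$ ($B{\left(G \right)} = - \frac{2}{3} + \frac{G - -4}{3} = - \frac{2}{3} + \frac{G + 4}{3} = - \frac{2}{3} + \frac{4 + G}{3} = - \frac{2}{3} + \left(\frac{4}{3} + \frac{G}{3}\right) = \frac{2}{3} + \frac{G}{3}$)
$Y{\left(h,f \right)} = \frac{2}{3} + 201 h + \frac{f}{3}$ ($Y{\left(h,f \right)} = 201 h + \left(\frac{2}{3} + \frac{f}{3}\right) = \frac{2}{3} + 201 h + \frac{f}{3}$)
$k{\left(T \right)} = 1 + T + T^{2}$ ($k{\left(T \right)} = \frac{\left(1 + \left(T + T^{2}\right)\right) T}{T} = \frac{\left(1 + T + T^{2}\right) T}{T} = \frac{T \left(1 + T + T^{2}\right)}{T} = 1 + T + T^{2}$)
$Y{\left(150,52 \right)} - k{\left(-203 \right)} = \left(\frac{2}{3} + 201 \cdot 150 + \frac{1}{3} \cdot 52\right) - \left(1 - 203 + \left(-203\right)^{2}\right) = \left(\frac{2}{3} + 30150 + \frac{52}{3}\right) - \left(1 - 203 + 41209\right) = 30168 - 41007 = -10839$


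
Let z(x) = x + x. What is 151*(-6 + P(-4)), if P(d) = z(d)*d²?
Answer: -20234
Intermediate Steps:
z(x) = 2*x
P(d) = 2*d³ (P(d) = (2*d)*d² = 2*d³)
151*(-6 + P(-4)) = 151*(-6 + 2*(-4)³) = 151*(-6 + 2*(-64)) = 151*(-6 - 128) = 151*(-134) = -20234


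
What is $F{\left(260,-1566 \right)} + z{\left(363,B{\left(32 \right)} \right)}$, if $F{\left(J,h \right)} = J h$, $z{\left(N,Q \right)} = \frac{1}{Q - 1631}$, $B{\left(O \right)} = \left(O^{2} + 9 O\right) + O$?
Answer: $- \frac{116854921}{287} \approx -4.0716 \cdot 10^{5}$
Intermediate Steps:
$B{\left(O \right)} = O^{2} + 10 O$
$z{\left(N,Q \right)} = \frac{1}{-1631 + Q}$
$F{\left(260,-1566 \right)} + z{\left(363,B{\left(32 \right)} \right)} = 260 \left(-1566\right) + \frac{1}{-1631 + 32 \left(10 + 32\right)} = -407160 + \frac{1}{-1631 + 32 \cdot 42} = -407160 + \frac{1}{-1631 + 1344} = -407160 + \frac{1}{-287} = -407160 - \frac{1}{287} = - \frac{116854921}{287}$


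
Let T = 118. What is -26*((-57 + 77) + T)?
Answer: -3588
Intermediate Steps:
-26*((-57 + 77) + T) = -26*((-57 + 77) + 118) = -26*(20 + 118) = -26*138 = -3588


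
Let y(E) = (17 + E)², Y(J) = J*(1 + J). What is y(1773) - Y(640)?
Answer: 2793860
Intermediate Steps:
y(1773) - Y(640) = (17 + 1773)² - 640*(1 + 640) = 1790² - 640*641 = 3204100 - 1*410240 = 3204100 - 410240 = 2793860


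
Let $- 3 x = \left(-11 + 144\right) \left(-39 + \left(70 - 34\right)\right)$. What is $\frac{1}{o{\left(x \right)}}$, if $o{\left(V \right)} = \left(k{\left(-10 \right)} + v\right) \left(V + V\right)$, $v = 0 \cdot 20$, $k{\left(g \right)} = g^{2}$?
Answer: $\frac{1}{26600} \approx 3.7594 \cdot 10^{-5}$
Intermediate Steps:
$v = 0$
$x = 133$ ($x = - \frac{\left(-11 + 144\right) \left(-39 + \left(70 - 34\right)\right)}{3} = - \frac{133 \left(-39 + 36\right)}{3} = - \frac{133 \left(-3\right)}{3} = \left(- \frac{1}{3}\right) \left(-399\right) = 133$)
$o{\left(V \right)} = 200 V$ ($o{\left(V \right)} = \left(\left(-10\right)^{2} + 0\right) \left(V + V\right) = \left(100 + 0\right) 2 V = 100 \cdot 2 V = 200 V$)
$\frac{1}{o{\left(x \right)}} = \frac{1}{200 \cdot 133} = \frac{1}{26600}$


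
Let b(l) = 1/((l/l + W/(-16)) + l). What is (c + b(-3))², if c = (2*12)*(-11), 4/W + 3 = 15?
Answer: 658230336/9409 ≈ 69958.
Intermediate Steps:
W = ⅓ (W = 4/(-3 + 15) = 4/12 = 4*(1/12) = ⅓ ≈ 0.33333)
c = -264 (c = 24*(-11) = -264)
b(l) = 1/(47/48 + l) (b(l) = 1/((l/l + (⅓)/(-16)) + l) = 1/((1 + (⅓)*(-1/16)) + l) = 1/((1 - 1/48) + l) = 1/(47/48 + l))
(c + b(-3))² = (-264 + 48/(47 + 48*(-3)))² = (-264 + 48/(47 - 144))² = (-264 + 48/(-97))² = (-264 + 48*(-1/97))² = (-264 - 48/97)² = (-25656/97)² = 658230336/9409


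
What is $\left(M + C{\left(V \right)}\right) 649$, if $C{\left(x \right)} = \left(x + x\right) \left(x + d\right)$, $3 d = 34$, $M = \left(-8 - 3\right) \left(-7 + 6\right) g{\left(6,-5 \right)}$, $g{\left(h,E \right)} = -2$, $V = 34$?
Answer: $\frac{5959118}{3} \approx 1.9864 \cdot 10^{6}$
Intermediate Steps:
$M = -22$ ($M = \left(-8 - 3\right) \left(-7 + 6\right) \left(-2\right) = \left(-11\right) \left(-1\right) \left(-2\right) = 11 \left(-2\right) = -22$)
$d = \frac{34}{3}$ ($d = \frac{1}{3} \cdot 34 = \frac{34}{3} \approx 11.333$)
$C{\left(x \right)} = 2 x \left(\frac{34}{3} + x\right)$ ($C{\left(x \right)} = \left(x + x\right) \left(x + \frac{34}{3}\right) = 2 x \left(\frac{34}{3} + x\right)$)
$\left(M + C{\left(V \right)}\right) 649 = \left(-22 + \frac{2}{3} \cdot 34 \left(34 + 3 \cdot 34\right)\right) 649 = \left(-22 + \frac{2}{3} \cdot 34 \left(34 + 102\right)\right) 649 = \left(-22 + \frac{2}{3} \cdot 34 \cdot 136\right) 649 = \left(-22 + \frac{9248}{3}\right) 649 = \frac{9182}{3} \cdot 649 = \frac{5959118}{3}$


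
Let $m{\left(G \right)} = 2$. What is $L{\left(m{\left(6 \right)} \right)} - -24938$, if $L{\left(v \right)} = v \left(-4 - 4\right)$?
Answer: $24922$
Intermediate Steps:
$L{\left(v \right)} = - 8 v$ ($L{\left(v \right)} = v \left(-8\right) = - 8 v$)
$L{\left(m{\left(6 \right)} \right)} - -24938 = \left(-8\right) 2 - -24938 = -16 + 24938 = 24922$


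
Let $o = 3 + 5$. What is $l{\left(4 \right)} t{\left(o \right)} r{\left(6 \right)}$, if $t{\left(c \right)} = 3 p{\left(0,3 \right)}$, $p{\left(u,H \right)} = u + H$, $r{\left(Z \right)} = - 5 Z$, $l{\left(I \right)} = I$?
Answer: $-1080$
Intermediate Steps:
$p{\left(u,H \right)} = H + u$
$o = 8$
$t{\left(c \right)} = 9$ ($t{\left(c \right)} = 3 \left(3 + 0\right) = 3 \cdot 3 = 9$)
$l{\left(4 \right)} t{\left(o \right)} r{\left(6 \right)} = 4 \cdot 9 \left(\left(-5\right) 6\right) = 36 \left(-30\right) = -1080$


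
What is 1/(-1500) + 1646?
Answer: 2468999/1500 ≈ 1646.0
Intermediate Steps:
1/(-1500) + 1646 = -1/1500 + 1646 = 2468999/1500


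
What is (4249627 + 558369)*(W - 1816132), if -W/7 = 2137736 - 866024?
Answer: -51532658855536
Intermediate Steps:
W = -8901984 (W = -7*(2137736 - 866024) = -7*1271712 = -8901984)
(4249627 + 558369)*(W - 1816132) = (4249627 + 558369)*(-8901984 - 1816132) = 4807996*(-10718116) = -51532658855536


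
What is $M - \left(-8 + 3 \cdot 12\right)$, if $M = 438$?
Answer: $410$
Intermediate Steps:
$M - \left(-8 + 3 \cdot 12\right) = 438 - \left(-8 + 3 \cdot 12\right) = 438 - \left(-8 + 36\right) = 438 - 28 = 410$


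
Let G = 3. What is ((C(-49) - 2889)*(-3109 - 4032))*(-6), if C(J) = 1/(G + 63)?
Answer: -1361595893/11 ≈ -1.2378e+8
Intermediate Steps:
C(J) = 1/66 (C(J) = 1/(3 + 63) = 1/66)
((C(-49) - 2889)*(-3109 - 4032))*(-6) = ((1/66 - 2889)*(-3109 - 4032))*(-6) = -190673/66*(-7141)*(-6) = (1361595893/66)*(-6) = -1361595893/11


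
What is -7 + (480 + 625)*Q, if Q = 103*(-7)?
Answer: -796712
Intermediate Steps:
Q = -721
-7 + (480 + 625)*Q = -7 + (480 + 625)*(-721) = -7 + 1105*(-721) = -7 - 796705 = -796712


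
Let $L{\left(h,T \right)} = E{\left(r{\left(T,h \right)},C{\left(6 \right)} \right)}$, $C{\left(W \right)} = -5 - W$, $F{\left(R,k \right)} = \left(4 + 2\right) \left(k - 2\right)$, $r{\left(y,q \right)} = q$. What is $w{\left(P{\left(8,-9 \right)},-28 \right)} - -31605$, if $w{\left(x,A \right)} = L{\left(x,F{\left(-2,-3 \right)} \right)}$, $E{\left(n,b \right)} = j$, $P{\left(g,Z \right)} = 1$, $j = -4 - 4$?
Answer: $31597$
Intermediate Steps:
$F{\left(R,k \right)} = -12 + 6 k$ ($F{\left(R,k \right)} = 6 \left(-2 + k\right) = -12 + 6 k$)
$j = -8$ ($j = -4 - 4 = -8$)
$E{\left(n,b \right)} = -8$
$L{\left(h,T \right)} = -8$
$w{\left(x,A \right)} = -8$
$w{\left(P{\left(8,-9 \right)},-28 \right)} - -31605 = -8 - -31605 = -8 + 31605 = 31597$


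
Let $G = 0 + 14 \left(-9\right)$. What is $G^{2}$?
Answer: $15876$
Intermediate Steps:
$G = -126$ ($G = 0 - 126 = -126$)
$G^{2} = \left(-126\right)^{2} = 15876$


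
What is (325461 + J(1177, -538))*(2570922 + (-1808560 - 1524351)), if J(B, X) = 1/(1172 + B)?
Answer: -582546602593210/2349 ≈ -2.4800e+11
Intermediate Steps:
(325461 + J(1177, -538))*(2570922 + (-1808560 - 1524351)) = (325461 + 1/(1172 + 1177))*(2570922 + (-1808560 - 1524351)) = (325461 + 1/2349)*(2570922 - 3332911) = (325461 + 1/2349)*(-761989) = (764507890/2349)*(-761989) = -582546602593210/2349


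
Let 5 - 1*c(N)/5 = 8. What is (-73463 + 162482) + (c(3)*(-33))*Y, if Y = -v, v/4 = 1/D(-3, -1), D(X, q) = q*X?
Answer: 88359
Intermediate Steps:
c(N) = -15 (c(N) = 25 - 5*8 = 25 - 40 = -15)
D(X, q) = X*q
v = 4/3 (v = 4/((-3*(-1))) = 4/3 ≈ 1.3333)
Y = -4/3 (Y = -1*4/3 = -4/3 ≈ -1.3333)
(-73463 + 162482) + (c(3)*(-33))*Y = (-73463 + 162482) - 15*(-33)*(-4/3) = 89019 + 495*(-4/3) = 89019 - 660 = 88359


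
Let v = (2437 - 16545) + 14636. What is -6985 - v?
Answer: -7513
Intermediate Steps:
v = 528 (v = -14108 + 14636 = 528)
-6985 - v = -6985 - 1*528 = -6985 - 528 = -7513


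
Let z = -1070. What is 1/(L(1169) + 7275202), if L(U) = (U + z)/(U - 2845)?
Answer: 1676/12193238453 ≈ 1.3745e-7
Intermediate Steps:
L(U) = (-1070 + U)/(-2845 + U) (L(U) = (U - 1070)/(U - 2845) = (-1070 + U)/(-2845 + U))
1/(L(1169) + 7275202) = 1/((-1070 + 1169)/(-2845 + 1169) + 7275202) = 1/(99/(-1676) + 7275202) = 1/(-1/1676*99 + 7275202) = 1/(-99/1676 + 7275202) = 1/(12193238453/1676) = 1676/12193238453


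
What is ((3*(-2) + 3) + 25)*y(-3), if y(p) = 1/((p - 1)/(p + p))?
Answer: 33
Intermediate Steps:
y(p) = 2*p/(-1 + p) (y(p) = 1/((-1 + p)/((2*p))) = 1/((-1 + p)*(1/(2*p))) = 1/((-1 + p)/(2*p)) = 2*p/(-1 + p))
((3*(-2) + 3) + 25)*y(-3) = ((3*(-2) + 3) + 25)*(2*(-3)/(-1 - 3)) = ((-6 + 3) + 25)*(2*(-3)/(-4)) = (-3 + 25)*(2*(-3)*(-¼)) = 22*(3/2) = 33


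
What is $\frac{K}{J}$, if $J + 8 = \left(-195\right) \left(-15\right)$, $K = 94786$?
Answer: $\frac{94786}{2917} \approx 32.494$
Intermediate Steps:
$J = 2917$ ($J = -8 - -2925 = -8 + 2925 = 2917$)
$\frac{K}{J} = \frac{94786}{2917}$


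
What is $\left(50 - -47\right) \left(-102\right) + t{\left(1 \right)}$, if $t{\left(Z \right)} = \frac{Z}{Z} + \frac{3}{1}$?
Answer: $-9890$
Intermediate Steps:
$t{\left(Z \right)} = 4$ ($t{\left(Z \right)} = 1 + 3 \cdot 1 = 1 + 3 = 4$)
$\left(50 - -47\right) \left(-102\right) + t{\left(1 \right)} = \left(50 - -47\right) \left(-102\right) + 4 = \left(50 + 47\right) \left(-102\right) + 4 = 97 \left(-102\right) + 4 = -9894 + 4 = -9890$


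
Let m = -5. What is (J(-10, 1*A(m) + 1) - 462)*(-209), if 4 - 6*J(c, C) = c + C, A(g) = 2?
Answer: 577049/6 ≈ 96175.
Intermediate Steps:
J(c, C) = 2/3 - C/6 - c/6 (J(c, C) = 2/3 - (c + C)/6 = 2/3 - (C + c)/6 = 2/3 + (-C/6 - c/6) = 2/3 - C/6 - c/6)
(J(-10, 1*A(m) + 1) - 462)*(-209) = ((2/3 - (1*2 + 1)/6 - 1/6*(-10)) - 462)*(-209) = ((2/3 - (2 + 1)/6 + 5/3) - 462)*(-209) = ((2/3 - 1/6*3 + 5/3) - 462)*(-209) = ((2/3 - 1/2 + 5/3) - 462)*(-209) = (11/6 - 462)*(-209) = -2761/6*(-209) = 577049/6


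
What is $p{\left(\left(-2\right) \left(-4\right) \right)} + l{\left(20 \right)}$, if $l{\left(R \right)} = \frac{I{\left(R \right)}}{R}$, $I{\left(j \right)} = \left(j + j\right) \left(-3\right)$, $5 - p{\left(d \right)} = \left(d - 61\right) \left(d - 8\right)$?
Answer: $-1$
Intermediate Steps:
$p{\left(d \right)} = 5 - \left(-61 + d\right) \left(-8 + d\right)$ ($p{\left(d \right)} = 5 - \left(d - 61\right) \left(d - 8\right) = 5 - \left(-61 + d\right) \left(-8 + d\right)$)
$I{\left(j \right)} = - 6 j$ ($I{\left(j \right)} = 2 j \left(-3\right) = - 6 j$)
$l{\left(R \right)} = -6$ ($l{\left(R \right)} = \frac{\left(-6\right) R}{R} = -6$)
$p{\left(\left(-2\right) \left(-4\right) \right)} + l{\left(20 \right)} = \left(-483 - \left(\left(-2\right) \left(-4\right)\right)^{2} + 69 \left(\left(-2\right) \left(-4\right)\right)\right) - 6 = \left(-483 - 8^{2} + 69 \cdot 8\right) - 6 = \left(-483 - 64 + 552\right) - 6 = 5 - 6 = -1$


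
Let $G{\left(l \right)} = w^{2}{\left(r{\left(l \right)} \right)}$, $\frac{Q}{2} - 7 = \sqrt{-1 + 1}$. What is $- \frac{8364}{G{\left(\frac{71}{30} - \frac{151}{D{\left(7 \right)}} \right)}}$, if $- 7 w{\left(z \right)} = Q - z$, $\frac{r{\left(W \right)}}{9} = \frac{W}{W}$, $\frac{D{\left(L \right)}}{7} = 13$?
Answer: $- \frac{409836}{25} \approx -16393.0$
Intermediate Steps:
$D{\left(L \right)} = 91$ ($D{\left(L \right)} = 7 \cdot 13 = 91$)
$r{\left(W \right)} = 9$ ($r{\left(W \right)} = 9 \frac{W}{W} = 9 \cdot 1 = 9$)
$Q = 14$ ($Q = 14 + 2 \sqrt{-1 + 1} = 14 + 2 \sqrt{0} = 14 + 2 \cdot 0 = 14 + 0 = 14$)
$w{\left(z \right)} = -2 + \frac{z}{7}$ ($w{\left(z \right)} = - \frac{14 - z}{7} = -2 + \frac{z}{7}$)
$G{\left(l \right)} = \frac{25}{49}$ ($G{\left(l \right)} = \left(-2 + \frac{1}{7} \cdot 9\right)^{2} = \left(-2 + \frac{9}{7}\right)^{2} = \left(- \frac{5}{7}\right)^{2} = \frac{25}{49}$)
$- \frac{8364}{G{\left(\frac{71}{30} - \frac{151}{D{\left(7 \right)}} \right)}} = - \frac{8364}{\frac{25}{49}} = \left(-8364\right) \frac{49}{25} = - \frac{409836}{25}$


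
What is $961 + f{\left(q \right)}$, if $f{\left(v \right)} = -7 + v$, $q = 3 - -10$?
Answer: $967$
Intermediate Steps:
$q = 13$ ($q = 3 + 10 = 13$)
$961 + f{\left(q \right)} = 961 + \left(-7 + 13\right) = 961 + 6 = 967$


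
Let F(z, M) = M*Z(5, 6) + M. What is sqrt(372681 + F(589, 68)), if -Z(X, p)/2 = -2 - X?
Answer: sqrt(373701) ≈ 611.31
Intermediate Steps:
Z(X, p) = 4 + 2*X (Z(X, p) = -2*(-2 - X) = 4 + 2*X)
F(z, M) = 15*M (F(z, M) = M*(4 + 2*5) + M = M*(4 + 10) + M = M*14 + M = 14*M + M = 15*M)
sqrt(372681 + F(589, 68)) = sqrt(372681 + 15*68) = sqrt(372681 + 1020) = sqrt(373701)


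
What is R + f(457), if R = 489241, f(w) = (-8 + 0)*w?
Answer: 485585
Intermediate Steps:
f(w) = -8*w
R + f(457) = 489241 - 8*457 = 489241 - 3656 = 485585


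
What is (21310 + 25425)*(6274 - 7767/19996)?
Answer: 5862771947695/19996 ≈ 2.9320e+8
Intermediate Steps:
(21310 + 25425)*(6274 - 7767/19996) = 46735*(6274 - 7767*1/19996) = 46735*(6274 - 7767/19996) = 46735*(125447137/19996) = 5862771947695/19996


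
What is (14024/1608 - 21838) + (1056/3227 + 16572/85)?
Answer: -1192752968671/55133295 ≈ -21634.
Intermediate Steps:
(14024/1608 - 21838) + (1056/3227 + 16572/85) = (14024*(1/1608) - 21838) + (1056*(1/3227) + 16572*(1/85)) = (1753/201 - 21838) + (1056/3227 + 16572/85) = -4387685/201 + 53567604/274295 = -1192752968671/55133295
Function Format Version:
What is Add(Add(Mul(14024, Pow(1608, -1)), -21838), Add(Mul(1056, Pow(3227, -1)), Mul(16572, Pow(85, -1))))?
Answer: Rational(-1192752968671, 55133295) ≈ -21634.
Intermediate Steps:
Add(Add(Mul(14024, Pow(1608, -1)), -21838), Add(Mul(1056, Pow(3227, -1)), Mul(16572, Pow(85, -1)))) = Add(Add(Mul(14024, Rational(1, 1608)), -21838), Add(Mul(1056, Rational(1, 3227)), Mul(16572, Rational(1, 85)))) = Add(Add(Rational(1753, 201), -21838), Add(Rational(1056, 3227), Rational(16572, 85))) = Add(Rational(-4387685, 201), Rational(53567604, 274295)) = Rational(-1192752968671, 55133295)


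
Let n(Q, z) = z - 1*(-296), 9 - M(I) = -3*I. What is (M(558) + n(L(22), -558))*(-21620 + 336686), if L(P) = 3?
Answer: 447708786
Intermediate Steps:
M(I) = 9 + 3*I (M(I) = 9 - (-3)*I = 9 + 3*I)
n(Q, z) = 296 + z (n(Q, z) = z + 296 = 296 + z)
(M(558) + n(L(22), -558))*(-21620 + 336686) = ((9 + 3*558) + (296 - 558))*(-21620 + 336686) = ((9 + 1674) - 262)*315066 = (1683 - 262)*315066 = 1421*315066 = 447708786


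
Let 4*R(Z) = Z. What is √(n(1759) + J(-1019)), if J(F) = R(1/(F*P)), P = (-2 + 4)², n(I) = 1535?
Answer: √25502145141/4076 ≈ 39.179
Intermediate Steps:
P = 4 (P = 2² = 4)
R(Z) = Z/4
J(F) = 1/(16*F) (J(F) = 1/(4*((F*4))) = 1/(4*((4*F))) = (1/(4*F))/4 = 1/(16*F))
√(n(1759) + J(-1019)) = √(1535 + (1/16)/(-1019)) = √(1535 + (1/16)*(-1/1019)) = √(1535 - 1/16304) = √(25026639/16304) = √25502145141/4076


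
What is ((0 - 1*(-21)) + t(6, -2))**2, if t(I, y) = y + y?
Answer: 289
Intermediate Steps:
t(I, y) = 2*y
((0 - 1*(-21)) + t(6, -2))**2 = ((0 - 1*(-21)) + 2*(-2))**2 = ((0 + 21) - 4)**2 = (21 - 4)**2 = 17**2 = 289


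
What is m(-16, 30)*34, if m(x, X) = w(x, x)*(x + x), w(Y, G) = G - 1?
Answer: 18496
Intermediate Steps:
w(Y, G) = -1 + G
m(x, X) = 2*x*(-1 + x) (m(x, X) = (-1 + x)*(x + x) = (-1 + x)*(2*x) = 2*x*(-1 + x))
m(-16, 30)*34 = (2*(-16)*(-1 - 16))*34 = (2*(-16)*(-17))*34 = 544*34 = 18496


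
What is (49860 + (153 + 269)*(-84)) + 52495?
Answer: 66907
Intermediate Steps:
(49860 + (153 + 269)*(-84)) + 52495 = (49860 + 422*(-84)) + 52495 = (49860 - 35448) + 52495 = 14412 + 52495 = 66907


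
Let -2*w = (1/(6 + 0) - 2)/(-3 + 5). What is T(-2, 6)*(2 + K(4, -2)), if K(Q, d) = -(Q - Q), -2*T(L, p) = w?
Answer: -11/24 ≈ -0.45833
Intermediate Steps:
w = 11/24 (w = -(1/(6 + 0) - 2)/(2*(-3 + 5)) = -(1/6 - 2)/(2*2) = -(⅙ - 2)/(2*2) = -(-11)/(12*2) = -½*(-11/12) = 11/24 ≈ 0.45833)
T(L, p) = -11/48 (T(L, p) = -½*11/24 = -11/48)
K(Q, d) = 0 (K(Q, d) = -1*0 = 0)
T(-2, 6)*(2 + K(4, -2)) = -11*(2 + 0)/48 = -11/48*2 = -11/24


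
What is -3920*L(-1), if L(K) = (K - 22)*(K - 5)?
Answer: -540960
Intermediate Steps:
L(K) = (-22 + K)*(-5 + K)
-3920*L(-1) = -3920*(110 + (-1)² - 27*(-1)) = -3920*(110 + 1 + 27) = -3920*138 = -540960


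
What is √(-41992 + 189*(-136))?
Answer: 4*I*√4231 ≈ 260.18*I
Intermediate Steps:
√(-41992 + 189*(-136)) = √(-41992 - 25704) = √(-67696) = 4*I*√4231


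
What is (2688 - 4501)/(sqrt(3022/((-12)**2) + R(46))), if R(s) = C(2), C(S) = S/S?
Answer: -10878*sqrt(3166)/1583 ≈ -386.65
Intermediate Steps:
C(S) = 1
R(s) = 1
(2688 - 4501)/(sqrt(3022/((-12)**2) + R(46))) = (2688 - 4501)/(sqrt(3022/((-12)**2) + 1)) = -1813/sqrt(3022/144 + 1) = -1813/sqrt(3022*(1/144) + 1) = -1813/sqrt(1511/72 + 1) = -1813*6*sqrt(3166)/1583 = -10878*sqrt(3166)/1583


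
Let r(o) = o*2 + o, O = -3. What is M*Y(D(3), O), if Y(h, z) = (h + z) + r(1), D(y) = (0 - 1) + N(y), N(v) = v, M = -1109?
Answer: -2218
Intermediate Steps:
r(o) = 3*o (r(o) = 2*o + o = 3*o)
D(y) = -1 + y (D(y) = (0 - 1) + y = -1 + y)
Y(h, z) = 3 + h + z (Y(h, z) = (h + z) + 3*1 = (h + z) + 3 = 3 + h + z)
M*Y(D(3), O) = -1109*(3 + (-1 + 3) - 3) = -1109*(3 + 2 - 3) = -1109*2 = -2218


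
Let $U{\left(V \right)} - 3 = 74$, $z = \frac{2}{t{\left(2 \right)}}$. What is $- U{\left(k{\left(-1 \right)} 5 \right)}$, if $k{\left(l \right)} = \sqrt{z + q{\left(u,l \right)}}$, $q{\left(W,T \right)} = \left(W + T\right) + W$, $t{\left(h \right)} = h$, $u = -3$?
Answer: $-77$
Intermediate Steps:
$q{\left(W,T \right)} = T + 2 W$ ($q{\left(W,T \right)} = \left(T + W\right) + W = T + 2 W$)
$z = 1$ ($z = \frac{2}{2} = 2 \cdot \frac{1}{2} = 1$)
$k{\left(l \right)} = \sqrt{-5 + l}$ ($k{\left(l \right)} = \sqrt{1 + \left(l + 2 \left(-3\right)\right)} = \sqrt{1 + \left(l - 6\right)} = \sqrt{1 + \left(-6 + l\right)} = \sqrt{-5 + l}$)
$U{\left(V \right)} = 77$ ($U{\left(V \right)} = 3 + 74 = 77$)
$- U{\left(k{\left(-1 \right)} 5 \right)} = \left(-1\right) 77 = -77$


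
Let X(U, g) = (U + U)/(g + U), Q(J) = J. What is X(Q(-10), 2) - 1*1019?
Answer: -2033/2 ≈ -1016.5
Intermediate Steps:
X(U, g) = 2*U/(U + g) (X(U, g) = (2*U)/(U + g) = 2*U/(U + g))
X(Q(-10), 2) - 1*1019 = 2*(-10)/(-10 + 2) - 1*1019 = 2*(-10)/(-8) - 1019 = 2*(-10)*(-⅛) - 1019 = 5/2 - 1019 = -2033/2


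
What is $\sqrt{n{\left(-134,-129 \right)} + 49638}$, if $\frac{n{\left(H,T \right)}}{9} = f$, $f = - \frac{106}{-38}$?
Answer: $\frac{\sqrt{17928381}}{19} \approx 222.85$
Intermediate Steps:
$f = \frac{53}{19}$ ($f = \left(-106\right) \left(- \frac{1}{38}\right) = \frac{53}{19} \approx 2.7895$)
$n{\left(H,T \right)} = \frac{477}{19}$ ($n{\left(H,T \right)} = 9 \cdot \frac{53}{19} = \frac{477}{19}$)
$\sqrt{n{\left(-134,-129 \right)} + 49638} = \sqrt{\frac{477}{19} + 49638} = \sqrt{\frac{943599}{19}} = \frac{\sqrt{17928381}}{19}$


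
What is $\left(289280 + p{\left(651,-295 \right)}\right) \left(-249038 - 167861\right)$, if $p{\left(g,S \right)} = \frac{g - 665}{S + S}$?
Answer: $- \frac{35577163020693}{295} \approx -1.206 \cdot 10^{11}$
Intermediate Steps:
$p{\left(g,S \right)} = \frac{-665 + g}{2 S}$
$\left(289280 + p{\left(651,-295 \right)}\right) \left(-249038 - 167861\right) = \left(289280 + \frac{-665 + 651}{2 \left(-295\right)}\right) \left(-249038 - 167861\right) = \left(289280 + \frac{1}{2} \left(- \frac{1}{295}\right) \left(-14\right)\right) \left(-416899\right) = \left(289280 + \frac{7}{295}\right) \left(-416899\right) = \frac{85337607}{295} \left(-416899\right) = - \frac{35577163020693}{295}$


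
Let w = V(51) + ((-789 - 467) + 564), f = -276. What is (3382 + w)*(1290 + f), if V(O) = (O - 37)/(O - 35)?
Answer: 10914189/4 ≈ 2.7285e+6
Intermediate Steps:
V(O) = (-37 + O)/(-35 + O)
w = -5529/8 (w = (-37 + 51)/(-35 + 51) + ((-789 - 467) + 564) = 14/16 + (-1256 + 564) = (1/16)*14 - 692 = 7/8 - 692 = -5529/8 ≈ -691.13)
(3382 + w)*(1290 + f) = (3382 - 5529/8)*(1290 - 276) = (21527/8)*1014 = 10914189/4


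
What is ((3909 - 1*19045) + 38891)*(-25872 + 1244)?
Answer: -585038140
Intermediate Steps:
((3909 - 1*19045) + 38891)*(-25872 + 1244) = ((3909 - 19045) + 38891)*(-24628) = (-15136 + 38891)*(-24628) = 23755*(-24628) = -585038140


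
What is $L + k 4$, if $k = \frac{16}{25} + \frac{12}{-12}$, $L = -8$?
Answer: $- \frac{236}{25} \approx -9.44$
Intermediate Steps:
$k = - \frac{9}{25}$ ($k = 16 \cdot \frac{1}{25} + 12 \left(- \frac{1}{12}\right) = \frac{16}{25} - 1 = - \frac{9}{25} \approx -0.36$)
$L + k 4 = -8 - \frac{36}{25} = - \frac{236}{25}$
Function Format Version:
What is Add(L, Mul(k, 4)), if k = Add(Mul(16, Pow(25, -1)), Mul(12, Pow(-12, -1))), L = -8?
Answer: Rational(-236, 25) ≈ -9.4400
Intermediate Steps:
k = Rational(-9, 25) (k = Add(Mul(16, Rational(1, 25)), Mul(12, Rational(-1, 12))) = Add(Rational(16, 25), -1) = Rational(-9, 25) ≈ -0.36000)
Add(L, Mul(k, 4)) = Add(-8, Mul(Rational(-9, 25), 4)) = Add(-8, Rational(-36, 25)) = Rational(-236, 25)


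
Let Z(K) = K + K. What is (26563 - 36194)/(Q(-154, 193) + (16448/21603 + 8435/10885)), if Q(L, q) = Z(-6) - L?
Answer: -64706191323/964353337 ≈ -67.098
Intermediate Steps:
Z(K) = 2*K
Q(L, q) = -12 - L (Q(L, q) = 2*(-6) - L = -12 - L)
(26563 - 36194)/(Q(-154, 193) + (16448/21603 + 8435/10885)) = (26563 - 36194)/((-12 - 1*(-154)) + (16448/21603 + 8435/10885)) = -9631/((-12 + 154) + (16448*(1/21603) + 8435*(1/10885))) = -9631/(142 + (16448/21603 + 241/311)) = -9631/(142 + 10321651/6718533) = -9631/964353337/6718533 = -9631*6718533/964353337 = -64706191323/964353337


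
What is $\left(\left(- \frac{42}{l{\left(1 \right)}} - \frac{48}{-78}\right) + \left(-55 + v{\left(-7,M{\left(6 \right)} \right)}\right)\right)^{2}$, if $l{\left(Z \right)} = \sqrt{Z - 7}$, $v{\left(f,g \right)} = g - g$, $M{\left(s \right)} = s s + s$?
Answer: $\frac{450163}{169} - \frac{9898 i \sqrt{6}}{13} \approx 2663.7 - 1865.0 i$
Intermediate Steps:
$M{\left(s \right)} = s + s^{2}$ ($M{\left(s \right)} = s^{2} + s = s + s^{2}$)
$v{\left(f,g \right)} = 0$
$l{\left(Z \right)} = \sqrt{-7 + Z}$
$\left(\left(- \frac{42}{l{\left(1 \right)}} - \frac{48}{-78}\right) + \left(-55 + v{\left(-7,M{\left(6 \right)} \right)}\right)\right)^{2} = \left(\left(- \frac{42}{\sqrt{-7 + 1}} - \frac{48}{-78}\right) + \left(-55 + 0\right)\right)^{2} = \left(\left(- \frac{42}{\sqrt{-6}} - - \frac{8}{13}\right) - 55\right)^{2} = \left(\left(- \frac{42}{i \sqrt{6}} + \frac{8}{13}\right) - 55\right)^{2} = \left(\left(- 42 \left(- \frac{i \sqrt{6}}{6}\right) + \frac{8}{13}\right) - 55\right)^{2} = \left(\left(7 i \sqrt{6} + \frac{8}{13}\right) - 55\right)^{2} = \left(\left(\frac{8}{13} + 7 i \sqrt{6}\right) - 55\right)^{2} = \left(- \frac{707}{13} + 7 i \sqrt{6}\right)^{2}$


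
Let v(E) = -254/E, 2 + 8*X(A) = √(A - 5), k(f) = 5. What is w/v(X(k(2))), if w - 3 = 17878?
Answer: 17881/1016 ≈ 17.599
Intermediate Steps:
X(A) = -¼ + √(-5 + A)/8 (X(A) = -¼ + √(A - 5)/8 = -¼ + √(-5 + A)/8)
w = 17881 (w = 3 + 17878 = 17881)
w/v(X(k(2))) = 17881/((-254/(-¼ + √(-5 + 5)/8))) = 17881/((-254/(-¼ + √0/8))) = 17881/((-254/(-¼ + (⅛)*0))) = 17881/((-254/(-¼ + 0))) = 17881/((-254/(-¼))) = 17881/((-254*(-4))) = 17881/1016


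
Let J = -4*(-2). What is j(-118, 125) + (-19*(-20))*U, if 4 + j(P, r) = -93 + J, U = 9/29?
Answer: 839/29 ≈ 28.931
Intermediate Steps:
J = 8
U = 9/29 (U = 9*(1/29) = 9/29 ≈ 0.31034)
j(P, r) = -89 (j(P, r) = -4 + (-93 + 8) = -4 - 85 = -89)
j(-118, 125) + (-19*(-20))*U = -89 - 19*(-20)*(9/29) = -89 + 380*(9/29) = -89 + 3420/29 = 839/29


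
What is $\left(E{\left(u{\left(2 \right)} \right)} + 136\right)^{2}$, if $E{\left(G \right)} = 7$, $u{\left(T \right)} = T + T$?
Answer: $20449$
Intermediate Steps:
$u{\left(T \right)} = 2 T$
$\left(E{\left(u{\left(2 \right)} \right)} + 136\right)^{2} = \left(7 + 136\right)^{2} = 143^{2} = 20449$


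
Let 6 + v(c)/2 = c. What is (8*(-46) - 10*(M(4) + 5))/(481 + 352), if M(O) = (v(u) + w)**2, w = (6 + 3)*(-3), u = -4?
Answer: -1324/49 ≈ -27.020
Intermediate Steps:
v(c) = -12 + 2*c
w = -27 (w = 9*(-3) = -27)
M(O) = 2209 (M(O) = ((-12 + 2*(-4)) - 27)**2 = ((-12 - 8) - 27)**2 = (-20 - 27)**2 = (-47)**2 = 2209)
(8*(-46) - 10*(M(4) + 5))/(481 + 352) = (8*(-46) - 10*(2209 + 5))/(481 + 352) = (-368 - 10*2214)/833 = (-368 - 22140)*(1/833) = -22508*1/833 = -1324/49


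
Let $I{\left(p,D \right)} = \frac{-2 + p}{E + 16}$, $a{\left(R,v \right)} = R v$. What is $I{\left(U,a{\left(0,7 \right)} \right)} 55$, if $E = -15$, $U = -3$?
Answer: $-275$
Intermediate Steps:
$I{\left(p,D \right)} = -2 + p$ ($I{\left(p,D \right)} = \frac{-2 + p}{-15 + 16} = \frac{-2 + p}{1} = \left(-2 + p\right) 1 = -2 + p$)
$I{\left(U,a{\left(0,7 \right)} \right)} 55 = \left(-2 - 3\right) 55 = \left(-5\right) 55 = -275$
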